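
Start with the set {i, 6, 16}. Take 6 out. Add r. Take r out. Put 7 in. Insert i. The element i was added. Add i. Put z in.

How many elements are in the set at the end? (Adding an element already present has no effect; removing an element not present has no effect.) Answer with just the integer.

Tracking the set through each operation:
Start: {16, 6, i}
Event 1 (remove 6): removed. Set: {16, i}
Event 2 (add r): added. Set: {16, i, r}
Event 3 (remove r): removed. Set: {16, i}
Event 4 (add 7): added. Set: {16, 7, i}
Event 5 (add i): already present, no change. Set: {16, 7, i}
Event 6 (add i): already present, no change. Set: {16, 7, i}
Event 7 (add i): already present, no change. Set: {16, 7, i}
Event 8 (add z): added. Set: {16, 7, i, z}

Final set: {16, 7, i, z} (size 4)

Answer: 4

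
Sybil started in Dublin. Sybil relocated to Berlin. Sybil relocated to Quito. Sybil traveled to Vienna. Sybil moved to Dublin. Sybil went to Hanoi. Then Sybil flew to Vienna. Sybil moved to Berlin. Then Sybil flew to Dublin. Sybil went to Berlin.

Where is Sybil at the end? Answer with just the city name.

Tracking Sybil's location:
Start: Sybil is in Dublin.
After move 1: Dublin -> Berlin. Sybil is in Berlin.
After move 2: Berlin -> Quito. Sybil is in Quito.
After move 3: Quito -> Vienna. Sybil is in Vienna.
After move 4: Vienna -> Dublin. Sybil is in Dublin.
After move 5: Dublin -> Hanoi. Sybil is in Hanoi.
After move 6: Hanoi -> Vienna. Sybil is in Vienna.
After move 7: Vienna -> Berlin. Sybil is in Berlin.
After move 8: Berlin -> Dublin. Sybil is in Dublin.
After move 9: Dublin -> Berlin. Sybil is in Berlin.

Answer: Berlin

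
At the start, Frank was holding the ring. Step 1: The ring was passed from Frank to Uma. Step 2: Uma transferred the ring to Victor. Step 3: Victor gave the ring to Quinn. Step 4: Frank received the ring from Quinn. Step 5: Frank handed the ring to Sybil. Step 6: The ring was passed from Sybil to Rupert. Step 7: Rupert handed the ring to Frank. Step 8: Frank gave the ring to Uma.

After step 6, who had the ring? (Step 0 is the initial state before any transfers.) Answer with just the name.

Answer: Rupert

Derivation:
Tracking the ring holder through step 6:
After step 0 (start): Frank
After step 1: Uma
After step 2: Victor
After step 3: Quinn
After step 4: Frank
After step 5: Sybil
After step 6: Rupert

At step 6, the holder is Rupert.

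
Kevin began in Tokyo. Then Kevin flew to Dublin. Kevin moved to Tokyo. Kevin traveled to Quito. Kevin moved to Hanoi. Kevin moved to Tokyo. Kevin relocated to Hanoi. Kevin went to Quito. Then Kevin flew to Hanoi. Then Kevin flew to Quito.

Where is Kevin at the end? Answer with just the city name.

Tracking Kevin's location:
Start: Kevin is in Tokyo.
After move 1: Tokyo -> Dublin. Kevin is in Dublin.
After move 2: Dublin -> Tokyo. Kevin is in Tokyo.
After move 3: Tokyo -> Quito. Kevin is in Quito.
After move 4: Quito -> Hanoi. Kevin is in Hanoi.
After move 5: Hanoi -> Tokyo. Kevin is in Tokyo.
After move 6: Tokyo -> Hanoi. Kevin is in Hanoi.
After move 7: Hanoi -> Quito. Kevin is in Quito.
After move 8: Quito -> Hanoi. Kevin is in Hanoi.
After move 9: Hanoi -> Quito. Kevin is in Quito.

Answer: Quito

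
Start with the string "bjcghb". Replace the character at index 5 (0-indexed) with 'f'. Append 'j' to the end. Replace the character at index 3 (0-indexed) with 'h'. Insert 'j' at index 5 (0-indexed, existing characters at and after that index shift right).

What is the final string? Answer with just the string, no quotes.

Applying each edit step by step:
Start: "bjcghb"
Op 1 (replace idx 5: 'b' -> 'f'): "bjcghb" -> "bjcghf"
Op 2 (append 'j'): "bjcghf" -> "bjcghfj"
Op 3 (replace idx 3: 'g' -> 'h'): "bjcghfj" -> "bjchhfj"
Op 4 (insert 'j' at idx 5): "bjchhfj" -> "bjchhjfj"

Answer: bjchhjfj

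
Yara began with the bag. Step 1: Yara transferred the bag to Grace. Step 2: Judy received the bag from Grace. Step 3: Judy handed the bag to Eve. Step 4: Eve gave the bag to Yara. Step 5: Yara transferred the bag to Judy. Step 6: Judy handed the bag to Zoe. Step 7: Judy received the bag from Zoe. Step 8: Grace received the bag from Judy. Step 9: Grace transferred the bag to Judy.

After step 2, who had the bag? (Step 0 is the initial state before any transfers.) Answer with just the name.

Answer: Judy

Derivation:
Tracking the bag holder through step 2:
After step 0 (start): Yara
After step 1: Grace
After step 2: Judy

At step 2, the holder is Judy.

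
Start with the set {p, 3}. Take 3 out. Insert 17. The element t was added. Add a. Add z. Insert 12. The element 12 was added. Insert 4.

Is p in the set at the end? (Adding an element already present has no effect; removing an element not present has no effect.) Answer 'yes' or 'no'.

Tracking the set through each operation:
Start: {3, p}
Event 1 (remove 3): removed. Set: {p}
Event 2 (add 17): added. Set: {17, p}
Event 3 (add t): added. Set: {17, p, t}
Event 4 (add a): added. Set: {17, a, p, t}
Event 5 (add z): added. Set: {17, a, p, t, z}
Event 6 (add 12): added. Set: {12, 17, a, p, t, z}
Event 7 (add 12): already present, no change. Set: {12, 17, a, p, t, z}
Event 8 (add 4): added. Set: {12, 17, 4, a, p, t, z}

Final set: {12, 17, 4, a, p, t, z} (size 7)
p is in the final set.

Answer: yes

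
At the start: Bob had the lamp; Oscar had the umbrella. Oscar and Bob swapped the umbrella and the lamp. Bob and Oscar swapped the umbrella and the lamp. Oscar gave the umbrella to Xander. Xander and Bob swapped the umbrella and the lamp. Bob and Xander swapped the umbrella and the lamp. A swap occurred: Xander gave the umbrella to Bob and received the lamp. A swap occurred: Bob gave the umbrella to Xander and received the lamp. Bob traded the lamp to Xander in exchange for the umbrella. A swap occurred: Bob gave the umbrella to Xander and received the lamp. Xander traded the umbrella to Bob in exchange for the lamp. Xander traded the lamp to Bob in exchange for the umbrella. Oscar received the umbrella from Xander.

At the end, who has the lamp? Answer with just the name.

Tracking all object holders:
Start: lamp:Bob, umbrella:Oscar
Event 1 (swap umbrella<->lamp: now umbrella:Bob, lamp:Oscar). State: lamp:Oscar, umbrella:Bob
Event 2 (swap umbrella<->lamp: now umbrella:Oscar, lamp:Bob). State: lamp:Bob, umbrella:Oscar
Event 3 (give umbrella: Oscar -> Xander). State: lamp:Bob, umbrella:Xander
Event 4 (swap umbrella<->lamp: now umbrella:Bob, lamp:Xander). State: lamp:Xander, umbrella:Bob
Event 5 (swap umbrella<->lamp: now umbrella:Xander, lamp:Bob). State: lamp:Bob, umbrella:Xander
Event 6 (swap umbrella<->lamp: now umbrella:Bob, lamp:Xander). State: lamp:Xander, umbrella:Bob
Event 7 (swap umbrella<->lamp: now umbrella:Xander, lamp:Bob). State: lamp:Bob, umbrella:Xander
Event 8 (swap lamp<->umbrella: now lamp:Xander, umbrella:Bob). State: lamp:Xander, umbrella:Bob
Event 9 (swap umbrella<->lamp: now umbrella:Xander, lamp:Bob). State: lamp:Bob, umbrella:Xander
Event 10 (swap umbrella<->lamp: now umbrella:Bob, lamp:Xander). State: lamp:Xander, umbrella:Bob
Event 11 (swap lamp<->umbrella: now lamp:Bob, umbrella:Xander). State: lamp:Bob, umbrella:Xander
Event 12 (give umbrella: Xander -> Oscar). State: lamp:Bob, umbrella:Oscar

Final state: lamp:Bob, umbrella:Oscar
The lamp is held by Bob.

Answer: Bob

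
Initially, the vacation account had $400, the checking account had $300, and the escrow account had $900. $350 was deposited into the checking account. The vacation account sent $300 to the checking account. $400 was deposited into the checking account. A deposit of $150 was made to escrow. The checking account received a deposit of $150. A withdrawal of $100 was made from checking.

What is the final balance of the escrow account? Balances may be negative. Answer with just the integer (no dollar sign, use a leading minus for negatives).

Answer: 1050

Derivation:
Tracking account balances step by step:
Start: vacation=400, checking=300, escrow=900
Event 1 (deposit 350 to checking): checking: 300 + 350 = 650. Balances: vacation=400, checking=650, escrow=900
Event 2 (transfer 300 vacation -> checking): vacation: 400 - 300 = 100, checking: 650 + 300 = 950. Balances: vacation=100, checking=950, escrow=900
Event 3 (deposit 400 to checking): checking: 950 + 400 = 1350. Balances: vacation=100, checking=1350, escrow=900
Event 4 (deposit 150 to escrow): escrow: 900 + 150 = 1050. Balances: vacation=100, checking=1350, escrow=1050
Event 5 (deposit 150 to checking): checking: 1350 + 150 = 1500. Balances: vacation=100, checking=1500, escrow=1050
Event 6 (withdraw 100 from checking): checking: 1500 - 100 = 1400. Balances: vacation=100, checking=1400, escrow=1050

Final balance of escrow: 1050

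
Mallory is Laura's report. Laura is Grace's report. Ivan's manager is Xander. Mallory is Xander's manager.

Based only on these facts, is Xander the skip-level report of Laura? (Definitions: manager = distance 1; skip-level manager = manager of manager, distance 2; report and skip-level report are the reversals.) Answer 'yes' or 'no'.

Reconstructing the manager chain from the given facts:
  Grace -> Laura -> Mallory -> Xander -> Ivan
(each arrow means 'manager of the next')
Positions in the chain (0 = top):
  position of Grace: 0
  position of Laura: 1
  position of Mallory: 2
  position of Xander: 3
  position of Ivan: 4

Xander is at position 3, Laura is at position 1; signed distance (j - i) = -2.
'skip-level report' requires j - i = -2. Actual distance is -2, so the relation HOLDS.

Answer: yes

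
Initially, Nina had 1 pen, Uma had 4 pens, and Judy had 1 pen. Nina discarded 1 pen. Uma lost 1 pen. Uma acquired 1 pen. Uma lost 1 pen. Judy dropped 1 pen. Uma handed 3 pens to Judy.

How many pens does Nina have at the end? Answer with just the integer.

Answer: 0

Derivation:
Tracking counts step by step:
Start: Nina=1, Uma=4, Judy=1
Event 1 (Nina -1): Nina: 1 -> 0. State: Nina=0, Uma=4, Judy=1
Event 2 (Uma -1): Uma: 4 -> 3. State: Nina=0, Uma=3, Judy=1
Event 3 (Uma +1): Uma: 3 -> 4. State: Nina=0, Uma=4, Judy=1
Event 4 (Uma -1): Uma: 4 -> 3. State: Nina=0, Uma=3, Judy=1
Event 5 (Judy -1): Judy: 1 -> 0. State: Nina=0, Uma=3, Judy=0
Event 6 (Uma -> Judy, 3): Uma: 3 -> 0, Judy: 0 -> 3. State: Nina=0, Uma=0, Judy=3

Nina's final count: 0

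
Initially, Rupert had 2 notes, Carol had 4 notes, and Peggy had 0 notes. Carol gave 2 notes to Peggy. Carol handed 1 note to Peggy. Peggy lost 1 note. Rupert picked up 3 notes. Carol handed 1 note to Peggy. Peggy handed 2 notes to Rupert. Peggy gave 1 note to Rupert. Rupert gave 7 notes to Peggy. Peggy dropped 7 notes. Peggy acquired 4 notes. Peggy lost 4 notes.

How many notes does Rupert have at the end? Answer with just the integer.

Tracking counts step by step:
Start: Rupert=2, Carol=4, Peggy=0
Event 1 (Carol -> Peggy, 2): Carol: 4 -> 2, Peggy: 0 -> 2. State: Rupert=2, Carol=2, Peggy=2
Event 2 (Carol -> Peggy, 1): Carol: 2 -> 1, Peggy: 2 -> 3. State: Rupert=2, Carol=1, Peggy=3
Event 3 (Peggy -1): Peggy: 3 -> 2. State: Rupert=2, Carol=1, Peggy=2
Event 4 (Rupert +3): Rupert: 2 -> 5. State: Rupert=5, Carol=1, Peggy=2
Event 5 (Carol -> Peggy, 1): Carol: 1 -> 0, Peggy: 2 -> 3. State: Rupert=5, Carol=0, Peggy=3
Event 6 (Peggy -> Rupert, 2): Peggy: 3 -> 1, Rupert: 5 -> 7. State: Rupert=7, Carol=0, Peggy=1
Event 7 (Peggy -> Rupert, 1): Peggy: 1 -> 0, Rupert: 7 -> 8. State: Rupert=8, Carol=0, Peggy=0
Event 8 (Rupert -> Peggy, 7): Rupert: 8 -> 1, Peggy: 0 -> 7. State: Rupert=1, Carol=0, Peggy=7
Event 9 (Peggy -7): Peggy: 7 -> 0. State: Rupert=1, Carol=0, Peggy=0
Event 10 (Peggy +4): Peggy: 0 -> 4. State: Rupert=1, Carol=0, Peggy=4
Event 11 (Peggy -4): Peggy: 4 -> 0. State: Rupert=1, Carol=0, Peggy=0

Rupert's final count: 1

Answer: 1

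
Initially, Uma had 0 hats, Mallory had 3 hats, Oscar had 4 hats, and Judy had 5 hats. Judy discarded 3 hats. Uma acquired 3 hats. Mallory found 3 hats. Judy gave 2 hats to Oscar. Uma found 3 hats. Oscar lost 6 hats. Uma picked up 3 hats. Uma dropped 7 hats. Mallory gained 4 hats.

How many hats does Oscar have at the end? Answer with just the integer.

Answer: 0

Derivation:
Tracking counts step by step:
Start: Uma=0, Mallory=3, Oscar=4, Judy=5
Event 1 (Judy -3): Judy: 5 -> 2. State: Uma=0, Mallory=3, Oscar=4, Judy=2
Event 2 (Uma +3): Uma: 0 -> 3. State: Uma=3, Mallory=3, Oscar=4, Judy=2
Event 3 (Mallory +3): Mallory: 3 -> 6. State: Uma=3, Mallory=6, Oscar=4, Judy=2
Event 4 (Judy -> Oscar, 2): Judy: 2 -> 0, Oscar: 4 -> 6. State: Uma=3, Mallory=6, Oscar=6, Judy=0
Event 5 (Uma +3): Uma: 3 -> 6. State: Uma=6, Mallory=6, Oscar=6, Judy=0
Event 6 (Oscar -6): Oscar: 6 -> 0. State: Uma=6, Mallory=6, Oscar=0, Judy=0
Event 7 (Uma +3): Uma: 6 -> 9. State: Uma=9, Mallory=6, Oscar=0, Judy=0
Event 8 (Uma -7): Uma: 9 -> 2. State: Uma=2, Mallory=6, Oscar=0, Judy=0
Event 9 (Mallory +4): Mallory: 6 -> 10. State: Uma=2, Mallory=10, Oscar=0, Judy=0

Oscar's final count: 0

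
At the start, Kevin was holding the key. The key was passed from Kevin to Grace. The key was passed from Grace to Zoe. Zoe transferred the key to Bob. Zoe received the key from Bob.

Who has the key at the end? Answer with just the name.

Answer: Zoe

Derivation:
Tracking the key through each event:
Start: Kevin has the key.
After event 1: Grace has the key.
After event 2: Zoe has the key.
After event 3: Bob has the key.
After event 4: Zoe has the key.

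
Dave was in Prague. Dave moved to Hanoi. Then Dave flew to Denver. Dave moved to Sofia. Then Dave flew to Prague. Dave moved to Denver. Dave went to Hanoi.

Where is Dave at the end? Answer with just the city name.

Tracking Dave's location:
Start: Dave is in Prague.
After move 1: Prague -> Hanoi. Dave is in Hanoi.
After move 2: Hanoi -> Denver. Dave is in Denver.
After move 3: Denver -> Sofia. Dave is in Sofia.
After move 4: Sofia -> Prague. Dave is in Prague.
After move 5: Prague -> Denver. Dave is in Denver.
After move 6: Denver -> Hanoi. Dave is in Hanoi.

Answer: Hanoi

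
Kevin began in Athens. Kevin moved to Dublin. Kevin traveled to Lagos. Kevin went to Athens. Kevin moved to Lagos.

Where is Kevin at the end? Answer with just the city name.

Answer: Lagos

Derivation:
Tracking Kevin's location:
Start: Kevin is in Athens.
After move 1: Athens -> Dublin. Kevin is in Dublin.
After move 2: Dublin -> Lagos. Kevin is in Lagos.
After move 3: Lagos -> Athens. Kevin is in Athens.
After move 4: Athens -> Lagos. Kevin is in Lagos.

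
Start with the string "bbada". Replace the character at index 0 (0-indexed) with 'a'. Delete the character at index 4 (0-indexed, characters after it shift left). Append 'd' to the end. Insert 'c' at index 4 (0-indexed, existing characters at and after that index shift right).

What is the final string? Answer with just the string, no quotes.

Applying each edit step by step:
Start: "bbada"
Op 1 (replace idx 0: 'b' -> 'a'): "bbada" -> "abada"
Op 2 (delete idx 4 = 'a'): "abada" -> "abad"
Op 3 (append 'd'): "abad" -> "abadd"
Op 4 (insert 'c' at idx 4): "abadd" -> "abadcd"

Answer: abadcd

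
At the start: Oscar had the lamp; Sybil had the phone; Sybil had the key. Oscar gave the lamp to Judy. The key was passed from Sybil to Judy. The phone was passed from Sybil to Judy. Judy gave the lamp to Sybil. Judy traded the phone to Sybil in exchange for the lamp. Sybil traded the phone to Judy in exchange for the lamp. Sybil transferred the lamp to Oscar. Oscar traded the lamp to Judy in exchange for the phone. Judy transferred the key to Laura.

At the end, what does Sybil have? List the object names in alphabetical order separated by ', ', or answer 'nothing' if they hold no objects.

Tracking all object holders:
Start: lamp:Oscar, phone:Sybil, key:Sybil
Event 1 (give lamp: Oscar -> Judy). State: lamp:Judy, phone:Sybil, key:Sybil
Event 2 (give key: Sybil -> Judy). State: lamp:Judy, phone:Sybil, key:Judy
Event 3 (give phone: Sybil -> Judy). State: lamp:Judy, phone:Judy, key:Judy
Event 4 (give lamp: Judy -> Sybil). State: lamp:Sybil, phone:Judy, key:Judy
Event 5 (swap phone<->lamp: now phone:Sybil, lamp:Judy). State: lamp:Judy, phone:Sybil, key:Judy
Event 6 (swap phone<->lamp: now phone:Judy, lamp:Sybil). State: lamp:Sybil, phone:Judy, key:Judy
Event 7 (give lamp: Sybil -> Oscar). State: lamp:Oscar, phone:Judy, key:Judy
Event 8 (swap lamp<->phone: now lamp:Judy, phone:Oscar). State: lamp:Judy, phone:Oscar, key:Judy
Event 9 (give key: Judy -> Laura). State: lamp:Judy, phone:Oscar, key:Laura

Final state: lamp:Judy, phone:Oscar, key:Laura
Sybil holds: (nothing).

Answer: nothing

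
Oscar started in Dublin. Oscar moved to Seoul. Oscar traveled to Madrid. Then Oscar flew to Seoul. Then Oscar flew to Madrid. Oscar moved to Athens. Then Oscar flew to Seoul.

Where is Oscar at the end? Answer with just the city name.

Answer: Seoul

Derivation:
Tracking Oscar's location:
Start: Oscar is in Dublin.
After move 1: Dublin -> Seoul. Oscar is in Seoul.
After move 2: Seoul -> Madrid. Oscar is in Madrid.
After move 3: Madrid -> Seoul. Oscar is in Seoul.
After move 4: Seoul -> Madrid. Oscar is in Madrid.
After move 5: Madrid -> Athens. Oscar is in Athens.
After move 6: Athens -> Seoul. Oscar is in Seoul.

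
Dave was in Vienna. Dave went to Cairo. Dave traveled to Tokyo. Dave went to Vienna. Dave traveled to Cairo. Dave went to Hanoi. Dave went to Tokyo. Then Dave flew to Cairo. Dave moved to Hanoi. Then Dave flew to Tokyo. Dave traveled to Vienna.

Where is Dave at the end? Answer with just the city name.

Tracking Dave's location:
Start: Dave is in Vienna.
After move 1: Vienna -> Cairo. Dave is in Cairo.
After move 2: Cairo -> Tokyo. Dave is in Tokyo.
After move 3: Tokyo -> Vienna. Dave is in Vienna.
After move 4: Vienna -> Cairo. Dave is in Cairo.
After move 5: Cairo -> Hanoi. Dave is in Hanoi.
After move 6: Hanoi -> Tokyo. Dave is in Tokyo.
After move 7: Tokyo -> Cairo. Dave is in Cairo.
After move 8: Cairo -> Hanoi. Dave is in Hanoi.
After move 9: Hanoi -> Tokyo. Dave is in Tokyo.
After move 10: Tokyo -> Vienna. Dave is in Vienna.

Answer: Vienna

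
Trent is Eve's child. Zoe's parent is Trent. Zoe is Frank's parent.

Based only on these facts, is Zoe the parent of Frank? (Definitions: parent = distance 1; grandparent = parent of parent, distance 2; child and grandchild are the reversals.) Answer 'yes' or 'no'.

Answer: yes

Derivation:
Reconstructing the parent chain from the given facts:
  Eve -> Trent -> Zoe -> Frank
(each arrow means 'parent of the next')
Positions in the chain (0 = top):
  position of Eve: 0
  position of Trent: 1
  position of Zoe: 2
  position of Frank: 3

Zoe is at position 2, Frank is at position 3; signed distance (j - i) = 1.
'parent' requires j - i = 1. Actual distance is 1, so the relation HOLDS.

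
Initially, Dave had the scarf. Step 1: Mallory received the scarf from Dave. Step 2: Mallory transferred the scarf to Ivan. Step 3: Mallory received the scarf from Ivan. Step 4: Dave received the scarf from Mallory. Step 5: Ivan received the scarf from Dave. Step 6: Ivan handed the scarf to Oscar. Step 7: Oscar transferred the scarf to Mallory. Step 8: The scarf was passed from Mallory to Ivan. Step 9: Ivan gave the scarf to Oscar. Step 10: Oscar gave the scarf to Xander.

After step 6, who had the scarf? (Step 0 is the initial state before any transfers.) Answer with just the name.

Tracking the scarf holder through step 6:
After step 0 (start): Dave
After step 1: Mallory
After step 2: Ivan
After step 3: Mallory
After step 4: Dave
After step 5: Ivan
After step 6: Oscar

At step 6, the holder is Oscar.

Answer: Oscar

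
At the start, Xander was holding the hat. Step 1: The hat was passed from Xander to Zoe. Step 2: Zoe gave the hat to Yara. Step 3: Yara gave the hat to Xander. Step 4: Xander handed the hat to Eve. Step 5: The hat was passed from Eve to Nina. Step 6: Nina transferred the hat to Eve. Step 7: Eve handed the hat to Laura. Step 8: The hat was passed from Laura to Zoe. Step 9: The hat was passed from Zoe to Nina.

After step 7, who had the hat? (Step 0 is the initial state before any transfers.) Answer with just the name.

Tracking the hat holder through step 7:
After step 0 (start): Xander
After step 1: Zoe
After step 2: Yara
After step 3: Xander
After step 4: Eve
After step 5: Nina
After step 6: Eve
After step 7: Laura

At step 7, the holder is Laura.

Answer: Laura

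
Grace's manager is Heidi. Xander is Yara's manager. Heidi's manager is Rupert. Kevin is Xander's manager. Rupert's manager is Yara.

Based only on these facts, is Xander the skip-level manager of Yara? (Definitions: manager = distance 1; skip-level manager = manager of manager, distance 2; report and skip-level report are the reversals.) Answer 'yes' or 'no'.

Answer: no

Derivation:
Reconstructing the manager chain from the given facts:
  Kevin -> Xander -> Yara -> Rupert -> Heidi -> Grace
(each arrow means 'manager of the next')
Positions in the chain (0 = top):
  position of Kevin: 0
  position of Xander: 1
  position of Yara: 2
  position of Rupert: 3
  position of Heidi: 4
  position of Grace: 5

Xander is at position 1, Yara is at position 2; signed distance (j - i) = 1.
'skip-level manager' requires j - i = 2. Actual distance is 1, so the relation does NOT hold.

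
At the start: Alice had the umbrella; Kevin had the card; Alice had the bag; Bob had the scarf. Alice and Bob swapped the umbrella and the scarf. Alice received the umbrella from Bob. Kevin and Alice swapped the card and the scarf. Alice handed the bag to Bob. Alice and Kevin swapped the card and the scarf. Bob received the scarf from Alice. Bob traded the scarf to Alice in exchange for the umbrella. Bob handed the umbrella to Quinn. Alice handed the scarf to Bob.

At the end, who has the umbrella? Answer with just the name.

Answer: Quinn

Derivation:
Tracking all object holders:
Start: umbrella:Alice, card:Kevin, bag:Alice, scarf:Bob
Event 1 (swap umbrella<->scarf: now umbrella:Bob, scarf:Alice). State: umbrella:Bob, card:Kevin, bag:Alice, scarf:Alice
Event 2 (give umbrella: Bob -> Alice). State: umbrella:Alice, card:Kevin, bag:Alice, scarf:Alice
Event 3 (swap card<->scarf: now card:Alice, scarf:Kevin). State: umbrella:Alice, card:Alice, bag:Alice, scarf:Kevin
Event 4 (give bag: Alice -> Bob). State: umbrella:Alice, card:Alice, bag:Bob, scarf:Kevin
Event 5 (swap card<->scarf: now card:Kevin, scarf:Alice). State: umbrella:Alice, card:Kevin, bag:Bob, scarf:Alice
Event 6 (give scarf: Alice -> Bob). State: umbrella:Alice, card:Kevin, bag:Bob, scarf:Bob
Event 7 (swap scarf<->umbrella: now scarf:Alice, umbrella:Bob). State: umbrella:Bob, card:Kevin, bag:Bob, scarf:Alice
Event 8 (give umbrella: Bob -> Quinn). State: umbrella:Quinn, card:Kevin, bag:Bob, scarf:Alice
Event 9 (give scarf: Alice -> Bob). State: umbrella:Quinn, card:Kevin, bag:Bob, scarf:Bob

Final state: umbrella:Quinn, card:Kevin, bag:Bob, scarf:Bob
The umbrella is held by Quinn.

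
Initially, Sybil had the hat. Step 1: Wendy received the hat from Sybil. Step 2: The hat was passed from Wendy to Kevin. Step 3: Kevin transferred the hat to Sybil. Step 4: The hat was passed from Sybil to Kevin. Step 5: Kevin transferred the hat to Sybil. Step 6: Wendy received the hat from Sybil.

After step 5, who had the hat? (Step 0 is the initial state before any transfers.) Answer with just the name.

Tracking the hat holder through step 5:
After step 0 (start): Sybil
After step 1: Wendy
After step 2: Kevin
After step 3: Sybil
After step 4: Kevin
After step 5: Sybil

At step 5, the holder is Sybil.

Answer: Sybil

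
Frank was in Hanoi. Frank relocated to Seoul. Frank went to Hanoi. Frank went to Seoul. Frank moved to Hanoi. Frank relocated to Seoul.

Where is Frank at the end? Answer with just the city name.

Tracking Frank's location:
Start: Frank is in Hanoi.
After move 1: Hanoi -> Seoul. Frank is in Seoul.
After move 2: Seoul -> Hanoi. Frank is in Hanoi.
After move 3: Hanoi -> Seoul. Frank is in Seoul.
After move 4: Seoul -> Hanoi. Frank is in Hanoi.
After move 5: Hanoi -> Seoul. Frank is in Seoul.

Answer: Seoul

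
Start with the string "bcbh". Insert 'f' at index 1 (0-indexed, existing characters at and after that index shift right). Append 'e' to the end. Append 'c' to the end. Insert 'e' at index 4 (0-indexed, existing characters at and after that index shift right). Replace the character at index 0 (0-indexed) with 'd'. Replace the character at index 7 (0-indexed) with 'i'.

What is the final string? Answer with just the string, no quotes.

Answer: dfcbehei

Derivation:
Applying each edit step by step:
Start: "bcbh"
Op 1 (insert 'f' at idx 1): "bcbh" -> "bfcbh"
Op 2 (append 'e'): "bfcbh" -> "bfcbhe"
Op 3 (append 'c'): "bfcbhe" -> "bfcbhec"
Op 4 (insert 'e' at idx 4): "bfcbhec" -> "bfcbehec"
Op 5 (replace idx 0: 'b' -> 'd'): "bfcbehec" -> "dfcbehec"
Op 6 (replace idx 7: 'c' -> 'i'): "dfcbehec" -> "dfcbehei"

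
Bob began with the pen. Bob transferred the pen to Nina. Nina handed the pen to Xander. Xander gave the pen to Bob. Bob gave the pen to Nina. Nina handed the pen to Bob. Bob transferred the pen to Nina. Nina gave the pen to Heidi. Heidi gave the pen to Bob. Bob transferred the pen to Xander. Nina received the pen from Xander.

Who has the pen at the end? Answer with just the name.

Answer: Nina

Derivation:
Tracking the pen through each event:
Start: Bob has the pen.
After event 1: Nina has the pen.
After event 2: Xander has the pen.
After event 3: Bob has the pen.
After event 4: Nina has the pen.
After event 5: Bob has the pen.
After event 6: Nina has the pen.
After event 7: Heidi has the pen.
After event 8: Bob has the pen.
After event 9: Xander has the pen.
After event 10: Nina has the pen.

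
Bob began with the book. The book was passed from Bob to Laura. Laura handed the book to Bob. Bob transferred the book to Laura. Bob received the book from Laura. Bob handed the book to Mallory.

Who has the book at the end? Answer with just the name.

Tracking the book through each event:
Start: Bob has the book.
After event 1: Laura has the book.
After event 2: Bob has the book.
After event 3: Laura has the book.
After event 4: Bob has the book.
After event 5: Mallory has the book.

Answer: Mallory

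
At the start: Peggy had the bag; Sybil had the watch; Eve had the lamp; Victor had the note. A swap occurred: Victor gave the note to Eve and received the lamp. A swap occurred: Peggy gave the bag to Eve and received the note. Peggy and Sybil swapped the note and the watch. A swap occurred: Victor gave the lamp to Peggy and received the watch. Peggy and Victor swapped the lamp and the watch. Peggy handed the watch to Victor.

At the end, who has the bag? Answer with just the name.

Answer: Eve

Derivation:
Tracking all object holders:
Start: bag:Peggy, watch:Sybil, lamp:Eve, note:Victor
Event 1 (swap note<->lamp: now note:Eve, lamp:Victor). State: bag:Peggy, watch:Sybil, lamp:Victor, note:Eve
Event 2 (swap bag<->note: now bag:Eve, note:Peggy). State: bag:Eve, watch:Sybil, lamp:Victor, note:Peggy
Event 3 (swap note<->watch: now note:Sybil, watch:Peggy). State: bag:Eve, watch:Peggy, lamp:Victor, note:Sybil
Event 4 (swap lamp<->watch: now lamp:Peggy, watch:Victor). State: bag:Eve, watch:Victor, lamp:Peggy, note:Sybil
Event 5 (swap lamp<->watch: now lamp:Victor, watch:Peggy). State: bag:Eve, watch:Peggy, lamp:Victor, note:Sybil
Event 6 (give watch: Peggy -> Victor). State: bag:Eve, watch:Victor, lamp:Victor, note:Sybil

Final state: bag:Eve, watch:Victor, lamp:Victor, note:Sybil
The bag is held by Eve.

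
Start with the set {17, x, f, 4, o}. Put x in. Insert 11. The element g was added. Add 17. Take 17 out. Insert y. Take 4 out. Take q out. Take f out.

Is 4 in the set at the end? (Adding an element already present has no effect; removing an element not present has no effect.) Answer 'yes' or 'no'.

Answer: no

Derivation:
Tracking the set through each operation:
Start: {17, 4, f, o, x}
Event 1 (add x): already present, no change. Set: {17, 4, f, o, x}
Event 2 (add 11): added. Set: {11, 17, 4, f, o, x}
Event 3 (add g): added. Set: {11, 17, 4, f, g, o, x}
Event 4 (add 17): already present, no change. Set: {11, 17, 4, f, g, o, x}
Event 5 (remove 17): removed. Set: {11, 4, f, g, o, x}
Event 6 (add y): added. Set: {11, 4, f, g, o, x, y}
Event 7 (remove 4): removed. Set: {11, f, g, o, x, y}
Event 8 (remove q): not present, no change. Set: {11, f, g, o, x, y}
Event 9 (remove f): removed. Set: {11, g, o, x, y}

Final set: {11, g, o, x, y} (size 5)
4 is NOT in the final set.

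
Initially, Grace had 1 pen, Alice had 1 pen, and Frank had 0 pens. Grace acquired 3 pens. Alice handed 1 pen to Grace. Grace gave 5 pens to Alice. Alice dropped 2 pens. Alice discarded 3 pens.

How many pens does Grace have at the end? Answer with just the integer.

Answer: 0

Derivation:
Tracking counts step by step:
Start: Grace=1, Alice=1, Frank=0
Event 1 (Grace +3): Grace: 1 -> 4. State: Grace=4, Alice=1, Frank=0
Event 2 (Alice -> Grace, 1): Alice: 1 -> 0, Grace: 4 -> 5. State: Grace=5, Alice=0, Frank=0
Event 3 (Grace -> Alice, 5): Grace: 5 -> 0, Alice: 0 -> 5. State: Grace=0, Alice=5, Frank=0
Event 4 (Alice -2): Alice: 5 -> 3. State: Grace=0, Alice=3, Frank=0
Event 5 (Alice -3): Alice: 3 -> 0. State: Grace=0, Alice=0, Frank=0

Grace's final count: 0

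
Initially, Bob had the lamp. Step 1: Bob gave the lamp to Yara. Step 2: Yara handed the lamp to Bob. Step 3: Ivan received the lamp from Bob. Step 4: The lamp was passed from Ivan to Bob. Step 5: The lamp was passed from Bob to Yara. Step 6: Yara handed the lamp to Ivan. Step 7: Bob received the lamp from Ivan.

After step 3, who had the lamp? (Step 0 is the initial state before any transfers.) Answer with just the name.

Answer: Ivan

Derivation:
Tracking the lamp holder through step 3:
After step 0 (start): Bob
After step 1: Yara
After step 2: Bob
After step 3: Ivan

At step 3, the holder is Ivan.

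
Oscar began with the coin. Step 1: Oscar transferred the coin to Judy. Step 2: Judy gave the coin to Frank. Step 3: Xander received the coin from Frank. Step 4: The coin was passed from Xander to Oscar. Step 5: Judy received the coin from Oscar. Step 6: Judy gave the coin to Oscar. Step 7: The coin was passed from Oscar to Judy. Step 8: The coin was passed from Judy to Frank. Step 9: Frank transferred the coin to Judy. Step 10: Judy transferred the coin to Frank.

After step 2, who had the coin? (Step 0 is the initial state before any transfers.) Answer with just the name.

Tracking the coin holder through step 2:
After step 0 (start): Oscar
After step 1: Judy
After step 2: Frank

At step 2, the holder is Frank.

Answer: Frank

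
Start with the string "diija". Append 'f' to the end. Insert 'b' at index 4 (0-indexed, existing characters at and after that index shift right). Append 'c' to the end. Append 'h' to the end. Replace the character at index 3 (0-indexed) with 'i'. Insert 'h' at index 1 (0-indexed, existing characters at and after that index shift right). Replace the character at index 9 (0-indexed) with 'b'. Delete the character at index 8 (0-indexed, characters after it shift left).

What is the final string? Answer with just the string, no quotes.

Answer: dhiiibafb

Derivation:
Applying each edit step by step:
Start: "diija"
Op 1 (append 'f'): "diija" -> "diijaf"
Op 2 (insert 'b' at idx 4): "diijaf" -> "diijbaf"
Op 3 (append 'c'): "diijbaf" -> "diijbafc"
Op 4 (append 'h'): "diijbafc" -> "diijbafch"
Op 5 (replace idx 3: 'j' -> 'i'): "diijbafch" -> "diiibafch"
Op 6 (insert 'h' at idx 1): "diiibafch" -> "dhiiibafch"
Op 7 (replace idx 9: 'h' -> 'b'): "dhiiibafch" -> "dhiiibafcb"
Op 8 (delete idx 8 = 'c'): "dhiiibafcb" -> "dhiiibafb"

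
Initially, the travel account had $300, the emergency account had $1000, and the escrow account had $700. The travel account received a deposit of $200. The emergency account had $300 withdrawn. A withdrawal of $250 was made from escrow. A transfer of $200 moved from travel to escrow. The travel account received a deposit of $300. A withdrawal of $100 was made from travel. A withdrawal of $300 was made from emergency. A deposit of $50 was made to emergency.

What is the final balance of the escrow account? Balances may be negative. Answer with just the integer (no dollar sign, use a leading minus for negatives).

Tracking account balances step by step:
Start: travel=300, emergency=1000, escrow=700
Event 1 (deposit 200 to travel): travel: 300 + 200 = 500. Balances: travel=500, emergency=1000, escrow=700
Event 2 (withdraw 300 from emergency): emergency: 1000 - 300 = 700. Balances: travel=500, emergency=700, escrow=700
Event 3 (withdraw 250 from escrow): escrow: 700 - 250 = 450. Balances: travel=500, emergency=700, escrow=450
Event 4 (transfer 200 travel -> escrow): travel: 500 - 200 = 300, escrow: 450 + 200 = 650. Balances: travel=300, emergency=700, escrow=650
Event 5 (deposit 300 to travel): travel: 300 + 300 = 600. Balances: travel=600, emergency=700, escrow=650
Event 6 (withdraw 100 from travel): travel: 600 - 100 = 500. Balances: travel=500, emergency=700, escrow=650
Event 7 (withdraw 300 from emergency): emergency: 700 - 300 = 400. Balances: travel=500, emergency=400, escrow=650
Event 8 (deposit 50 to emergency): emergency: 400 + 50 = 450. Balances: travel=500, emergency=450, escrow=650

Final balance of escrow: 650

Answer: 650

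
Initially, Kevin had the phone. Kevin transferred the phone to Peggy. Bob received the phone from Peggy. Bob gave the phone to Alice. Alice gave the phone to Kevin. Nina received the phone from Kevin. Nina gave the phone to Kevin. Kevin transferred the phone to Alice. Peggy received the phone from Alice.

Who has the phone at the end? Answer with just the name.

Tracking the phone through each event:
Start: Kevin has the phone.
After event 1: Peggy has the phone.
After event 2: Bob has the phone.
After event 3: Alice has the phone.
After event 4: Kevin has the phone.
After event 5: Nina has the phone.
After event 6: Kevin has the phone.
After event 7: Alice has the phone.
After event 8: Peggy has the phone.

Answer: Peggy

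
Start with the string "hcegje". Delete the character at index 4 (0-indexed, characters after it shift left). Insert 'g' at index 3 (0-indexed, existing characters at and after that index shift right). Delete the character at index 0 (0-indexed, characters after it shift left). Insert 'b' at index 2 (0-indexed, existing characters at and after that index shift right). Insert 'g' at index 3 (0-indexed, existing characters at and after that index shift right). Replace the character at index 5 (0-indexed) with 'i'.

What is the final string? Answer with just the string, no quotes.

Applying each edit step by step:
Start: "hcegje"
Op 1 (delete idx 4 = 'j'): "hcegje" -> "hcege"
Op 2 (insert 'g' at idx 3): "hcege" -> "hcegge"
Op 3 (delete idx 0 = 'h'): "hcegge" -> "cegge"
Op 4 (insert 'b' at idx 2): "cegge" -> "cebgge"
Op 5 (insert 'g' at idx 3): "cebgge" -> "cebggge"
Op 6 (replace idx 5: 'g' -> 'i'): "cebggge" -> "cebggie"

Answer: cebggie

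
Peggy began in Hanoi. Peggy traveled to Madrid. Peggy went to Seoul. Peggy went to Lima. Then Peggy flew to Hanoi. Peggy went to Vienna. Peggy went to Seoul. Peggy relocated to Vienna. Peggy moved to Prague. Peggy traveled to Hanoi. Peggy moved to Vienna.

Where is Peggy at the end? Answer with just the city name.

Tracking Peggy's location:
Start: Peggy is in Hanoi.
After move 1: Hanoi -> Madrid. Peggy is in Madrid.
After move 2: Madrid -> Seoul. Peggy is in Seoul.
After move 3: Seoul -> Lima. Peggy is in Lima.
After move 4: Lima -> Hanoi. Peggy is in Hanoi.
After move 5: Hanoi -> Vienna. Peggy is in Vienna.
After move 6: Vienna -> Seoul. Peggy is in Seoul.
After move 7: Seoul -> Vienna. Peggy is in Vienna.
After move 8: Vienna -> Prague. Peggy is in Prague.
After move 9: Prague -> Hanoi. Peggy is in Hanoi.
After move 10: Hanoi -> Vienna. Peggy is in Vienna.

Answer: Vienna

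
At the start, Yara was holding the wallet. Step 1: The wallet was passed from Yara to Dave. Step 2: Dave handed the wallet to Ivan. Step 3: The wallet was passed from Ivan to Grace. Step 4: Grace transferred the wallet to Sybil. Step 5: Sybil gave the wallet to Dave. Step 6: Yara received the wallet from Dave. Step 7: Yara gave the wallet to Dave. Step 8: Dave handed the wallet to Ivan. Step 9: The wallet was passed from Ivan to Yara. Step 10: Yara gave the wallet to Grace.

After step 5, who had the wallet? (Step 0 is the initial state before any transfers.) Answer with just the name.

Tracking the wallet holder through step 5:
After step 0 (start): Yara
After step 1: Dave
After step 2: Ivan
After step 3: Grace
After step 4: Sybil
After step 5: Dave

At step 5, the holder is Dave.

Answer: Dave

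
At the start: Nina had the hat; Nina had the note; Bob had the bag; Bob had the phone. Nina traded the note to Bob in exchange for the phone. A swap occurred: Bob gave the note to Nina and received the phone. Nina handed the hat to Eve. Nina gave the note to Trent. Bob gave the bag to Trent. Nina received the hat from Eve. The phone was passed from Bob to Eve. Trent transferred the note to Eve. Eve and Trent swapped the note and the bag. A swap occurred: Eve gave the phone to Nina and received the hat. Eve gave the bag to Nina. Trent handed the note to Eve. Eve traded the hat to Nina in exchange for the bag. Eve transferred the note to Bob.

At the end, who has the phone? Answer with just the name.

Tracking all object holders:
Start: hat:Nina, note:Nina, bag:Bob, phone:Bob
Event 1 (swap note<->phone: now note:Bob, phone:Nina). State: hat:Nina, note:Bob, bag:Bob, phone:Nina
Event 2 (swap note<->phone: now note:Nina, phone:Bob). State: hat:Nina, note:Nina, bag:Bob, phone:Bob
Event 3 (give hat: Nina -> Eve). State: hat:Eve, note:Nina, bag:Bob, phone:Bob
Event 4 (give note: Nina -> Trent). State: hat:Eve, note:Trent, bag:Bob, phone:Bob
Event 5 (give bag: Bob -> Trent). State: hat:Eve, note:Trent, bag:Trent, phone:Bob
Event 6 (give hat: Eve -> Nina). State: hat:Nina, note:Trent, bag:Trent, phone:Bob
Event 7 (give phone: Bob -> Eve). State: hat:Nina, note:Trent, bag:Trent, phone:Eve
Event 8 (give note: Trent -> Eve). State: hat:Nina, note:Eve, bag:Trent, phone:Eve
Event 9 (swap note<->bag: now note:Trent, bag:Eve). State: hat:Nina, note:Trent, bag:Eve, phone:Eve
Event 10 (swap phone<->hat: now phone:Nina, hat:Eve). State: hat:Eve, note:Trent, bag:Eve, phone:Nina
Event 11 (give bag: Eve -> Nina). State: hat:Eve, note:Trent, bag:Nina, phone:Nina
Event 12 (give note: Trent -> Eve). State: hat:Eve, note:Eve, bag:Nina, phone:Nina
Event 13 (swap hat<->bag: now hat:Nina, bag:Eve). State: hat:Nina, note:Eve, bag:Eve, phone:Nina
Event 14 (give note: Eve -> Bob). State: hat:Nina, note:Bob, bag:Eve, phone:Nina

Final state: hat:Nina, note:Bob, bag:Eve, phone:Nina
The phone is held by Nina.

Answer: Nina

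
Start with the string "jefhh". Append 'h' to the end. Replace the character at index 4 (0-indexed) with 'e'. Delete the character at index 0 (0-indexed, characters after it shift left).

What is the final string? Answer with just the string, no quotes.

Applying each edit step by step:
Start: "jefhh"
Op 1 (append 'h'): "jefhh" -> "jefhhh"
Op 2 (replace idx 4: 'h' -> 'e'): "jefhhh" -> "jefheh"
Op 3 (delete idx 0 = 'j'): "jefheh" -> "efheh"

Answer: efheh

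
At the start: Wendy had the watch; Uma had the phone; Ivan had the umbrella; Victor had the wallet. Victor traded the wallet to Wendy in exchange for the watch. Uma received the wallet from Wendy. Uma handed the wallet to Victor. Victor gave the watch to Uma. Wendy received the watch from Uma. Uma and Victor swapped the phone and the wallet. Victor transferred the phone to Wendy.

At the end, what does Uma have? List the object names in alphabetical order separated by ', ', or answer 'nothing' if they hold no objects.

Tracking all object holders:
Start: watch:Wendy, phone:Uma, umbrella:Ivan, wallet:Victor
Event 1 (swap wallet<->watch: now wallet:Wendy, watch:Victor). State: watch:Victor, phone:Uma, umbrella:Ivan, wallet:Wendy
Event 2 (give wallet: Wendy -> Uma). State: watch:Victor, phone:Uma, umbrella:Ivan, wallet:Uma
Event 3 (give wallet: Uma -> Victor). State: watch:Victor, phone:Uma, umbrella:Ivan, wallet:Victor
Event 4 (give watch: Victor -> Uma). State: watch:Uma, phone:Uma, umbrella:Ivan, wallet:Victor
Event 5 (give watch: Uma -> Wendy). State: watch:Wendy, phone:Uma, umbrella:Ivan, wallet:Victor
Event 6 (swap phone<->wallet: now phone:Victor, wallet:Uma). State: watch:Wendy, phone:Victor, umbrella:Ivan, wallet:Uma
Event 7 (give phone: Victor -> Wendy). State: watch:Wendy, phone:Wendy, umbrella:Ivan, wallet:Uma

Final state: watch:Wendy, phone:Wendy, umbrella:Ivan, wallet:Uma
Uma holds: wallet.

Answer: wallet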